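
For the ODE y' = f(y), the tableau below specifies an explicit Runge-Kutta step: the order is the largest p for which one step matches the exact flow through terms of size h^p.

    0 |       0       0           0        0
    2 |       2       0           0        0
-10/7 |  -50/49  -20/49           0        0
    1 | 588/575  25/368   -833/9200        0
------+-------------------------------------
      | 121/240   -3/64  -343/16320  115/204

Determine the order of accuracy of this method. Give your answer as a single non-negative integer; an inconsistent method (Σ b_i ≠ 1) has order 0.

4

b = (121/240, -3/64, -343/16320, 115/204)
c = (0, 2, -10/7, 1)
Ac = (0, 0, -40/49, 61/230)
Σ b_i: 121/240·1 + (-3/64)·1 + (-343/16320)·1 + 115/204·1 = 1 ✓
b·c: (-3/64)·2 + (-343/16320)·(-10/7) + 115/204·1 = 1/2 ✓
b·c²: (-3/64)·4 + (-343/16320)·100/49 + 115/204·1 = 1/3 ✓
b·Ac: (-343/16320)·(-40/49) + 115/204·61/230 = 1/6 ✓
b·c³: (-3/64)·8 + (-343/16320)·(-1000/343) + 115/204·1 = 1/4 ✓
b·(c∘Ac): (-343/16320)·400/343 + 115/204·61/230 = 1/8 ✓
b·Ac²: (-343/16320)·(-80/49) + 115/204·2/23 = 1/12 ✓
b·A²c: 115/204·17/230 = 1/24 ✓; 4 stages ⇒ order 4.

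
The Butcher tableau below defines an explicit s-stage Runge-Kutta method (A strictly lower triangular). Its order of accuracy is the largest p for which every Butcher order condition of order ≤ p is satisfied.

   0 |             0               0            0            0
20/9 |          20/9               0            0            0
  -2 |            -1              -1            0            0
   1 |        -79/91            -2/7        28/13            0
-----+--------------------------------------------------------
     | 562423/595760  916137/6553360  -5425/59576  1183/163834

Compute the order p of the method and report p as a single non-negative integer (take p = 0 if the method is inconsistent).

3

b = (562423/595760, 916137/6553360, -5425/59576, 1183/163834)
c = (0, 20/9, -2, 1)
Ac = (0, 0, -20/9, -4048/819)
Σ b_i: 562423/595760·1 + 916137/6553360·1 + (-5425/59576)·1 + 1183/163834·1 = 1 ✓
b·c: 916137/6553360·20/9 + (-5425/59576)·(-2) + 1183/163834·1 = 1/2 ✓
b·c²: 916137/6553360·400/81 + (-5425/59576)·4 + 1183/163834·1 = 1/3 ✓
b·Ac: (-5425/59576)·(-20/9) + 1183/163834·(-4048/819) = 1/6 ✓
b·c³: 916137/6553360·8000/729 + (-5425/59576)·(-8) + 1183/163834·1 = 912781/402138 ≠ 1/4 ⇒ order 3.
b·(c∘Ac): (-5425/59576)·40/9 + 1183/163834·(-4048/819) = -9839/22341 ≠ 1/8
b·Ac²: (-5425/59576)·(-400/81) + 1183/163834·53104/7371 = 1109642/2211759 ≠ 1/12
b·A²c: 1183/163834·(-560/117) = -25480/737253 ≠ 1/24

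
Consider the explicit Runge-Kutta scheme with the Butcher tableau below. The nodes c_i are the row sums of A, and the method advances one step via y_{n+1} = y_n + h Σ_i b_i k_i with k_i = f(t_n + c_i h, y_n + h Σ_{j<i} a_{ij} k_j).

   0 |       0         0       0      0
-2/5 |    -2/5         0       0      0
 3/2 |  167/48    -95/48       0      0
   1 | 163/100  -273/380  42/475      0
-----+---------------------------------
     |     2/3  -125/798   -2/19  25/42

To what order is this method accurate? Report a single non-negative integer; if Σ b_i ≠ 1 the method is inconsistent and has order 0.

b = (2/3, -125/798, -2/19, 25/42)
c = (0, -2/5, 3/2, 1)
Ac = (0, 0, 19/24, 21/50)
Σ b_i: 2/3·1 + (-125/798)·1 + (-2/19)·1 + 25/42·1 = 1 ✓
b·c: (-125/798)·(-2/5) + (-2/19)·3/2 + 25/42·1 = 1/2 ✓
b·c²: (-125/798)·4/25 + (-2/19)·9/4 + 25/42·1 = 1/3 ✓
b·Ac: (-2/19)·19/24 + 25/42·21/50 = 1/6 ✓
b·c³: (-125/798)·(-8/125) + (-2/19)·27/8 + 25/42·1 = 1/4 ✓
b·(c∘Ac): (-2/19)·19/16 + 25/42·21/50 = 1/8 ✓
b·Ac²: (-2/19)·(-19/60) + 25/42·21/250 = 1/12 ✓
b·A²c: 25/42·7/100 = 1/24 ✓; 4 stages ⇒ order 4.

4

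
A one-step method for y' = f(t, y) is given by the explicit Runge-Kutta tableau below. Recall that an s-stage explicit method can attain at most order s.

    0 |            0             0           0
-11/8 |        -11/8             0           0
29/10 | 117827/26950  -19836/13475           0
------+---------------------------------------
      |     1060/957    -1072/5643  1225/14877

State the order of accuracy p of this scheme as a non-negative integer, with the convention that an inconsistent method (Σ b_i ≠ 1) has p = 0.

b = (1060/957, -1072/5643, 1225/14877)
c = (0, -11/8, 29/10)
Ac = (0, 0, 4959/2450)
Σ b_i: 1060/957·1 + (-1072/5643)·1 + 1225/14877·1 = 1 ✓
b·c: (-1072/5643)·(-11/8) + 1225/14877·29/10 = 1/2 ✓
b·c²: (-1072/5643)·121/64 + 1225/14877·841/100 = 1/3 ✓
b·Ac: 1225/14877·4959/2450 = 1/6 ✓; 3 stages ⇒ order 3.

3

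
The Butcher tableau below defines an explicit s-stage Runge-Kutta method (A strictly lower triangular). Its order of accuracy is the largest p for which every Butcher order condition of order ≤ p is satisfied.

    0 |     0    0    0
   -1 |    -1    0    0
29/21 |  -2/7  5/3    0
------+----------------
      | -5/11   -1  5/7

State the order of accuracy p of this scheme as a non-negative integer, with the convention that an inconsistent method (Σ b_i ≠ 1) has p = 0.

0

b = (-5/11, -1, 5/7)
c = (0, -1, 29/21)
Ac = (0, 0, -5/3)
Σ b_i: (-5/11)·1 + (-1)·1 + 5/7·1 = -57/77 ≠ 1 ⇒ order 0.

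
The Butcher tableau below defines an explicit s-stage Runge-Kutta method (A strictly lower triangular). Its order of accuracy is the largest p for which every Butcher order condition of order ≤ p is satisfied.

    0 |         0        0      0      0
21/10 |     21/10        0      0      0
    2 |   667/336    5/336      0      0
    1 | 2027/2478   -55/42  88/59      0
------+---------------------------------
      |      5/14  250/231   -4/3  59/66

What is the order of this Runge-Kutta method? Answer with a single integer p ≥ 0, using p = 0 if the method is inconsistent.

b = (5/14, 250/231, -4/3, 59/66)
c = (0, 21/10, 2, 1)
Ac = (0, 0, 1/32, 55/236)
Σ b_i: 5/14·1 + 250/231·1 + (-4/3)·1 + 59/66·1 = 1 ✓
b·c: 250/231·21/10 + (-4/3)·2 + 59/66·1 = 1/2 ✓
b·c²: 250/231·441/100 + (-4/3)·4 + 59/66·1 = 1/3 ✓
b·Ac: (-4/3)·1/32 + 59/66·55/236 = 1/6 ✓
b·c³: 250/231·9261/1000 + (-4/3)·8 + 59/66·1 = 1/4 ✓
b·(c∘Ac): (-4/3)·1/16 + 59/66·55/236 = 1/8 ✓
b·Ac²: (-4/3)·21/320 + 59/66·451/2360 = 1/12 ✓
b·A²c: 59/66·11/236 = 1/24 ✓; 4 stages ⇒ order 4.

4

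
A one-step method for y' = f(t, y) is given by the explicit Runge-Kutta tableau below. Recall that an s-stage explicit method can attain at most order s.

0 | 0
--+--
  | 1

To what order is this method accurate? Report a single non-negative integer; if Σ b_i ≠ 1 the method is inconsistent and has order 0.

b = (1)
c = (0)
Σ b_i: 1·1 = 1 ✓; 1 stage ⇒ order 1.

1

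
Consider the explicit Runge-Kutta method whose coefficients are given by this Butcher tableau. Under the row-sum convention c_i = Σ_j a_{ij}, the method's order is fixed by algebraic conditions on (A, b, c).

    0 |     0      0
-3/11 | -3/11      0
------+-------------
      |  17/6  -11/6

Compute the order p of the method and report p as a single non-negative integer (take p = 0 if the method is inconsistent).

b = (17/6, -11/6)
c = (0, -3/11)
Σ b_i: 17/6·1 + (-11/6)·1 = 1 ✓
b·c: (-11/6)·(-3/11) = 1/2 ✓; 2 stages ⇒ order 2.

2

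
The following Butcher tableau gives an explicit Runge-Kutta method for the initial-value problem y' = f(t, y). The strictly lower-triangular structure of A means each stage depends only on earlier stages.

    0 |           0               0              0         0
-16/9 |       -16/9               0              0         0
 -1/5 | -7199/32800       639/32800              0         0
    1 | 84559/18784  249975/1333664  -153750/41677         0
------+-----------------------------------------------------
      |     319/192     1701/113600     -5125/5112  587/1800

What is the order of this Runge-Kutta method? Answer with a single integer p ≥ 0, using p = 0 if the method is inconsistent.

4

b = (319/192, 1701/113600, -5125/5112, 587/1800)
c = (0, -16/9, -1/5, 1)
Ac = (0, 0, -71/2050, 475/1174)
Σ b_i: 319/192·1 + 1701/113600·1 + (-5125/5112)·1 + 587/1800·1 = 1 ✓
b·c: 1701/113600·(-16/9) + (-5125/5112)·(-1/5) + 587/1800·1 = 1/2 ✓
b·c²: 1701/113600·256/81 + (-5125/5112)·1/25 + 587/1800·1 = 1/3 ✓
b·Ac: (-5125/5112)·(-71/2050) + 587/1800·475/1174 = 1/6 ✓
b·c³: 1701/113600·(-4096/729) + (-5125/5112)·(-1/125) + 587/1800·1 = 1/4 ✓
b·(c∘Ac): (-5125/5112)·71/10250 + 587/1800·475/1174 = 1/8 ✓
b·Ac²: (-5125/5112)·568/9225 + 587/1800·2350/5283 = 1/12 ✓
b·A²c: 587/1800·75/587 = 1/24 ✓; 4 stages ⇒ order 4.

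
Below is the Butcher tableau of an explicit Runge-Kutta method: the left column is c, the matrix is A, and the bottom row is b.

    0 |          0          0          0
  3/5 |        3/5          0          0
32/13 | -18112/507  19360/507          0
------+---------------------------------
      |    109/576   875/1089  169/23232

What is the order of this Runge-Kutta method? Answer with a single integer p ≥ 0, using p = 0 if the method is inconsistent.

b = (109/576, 875/1089, 169/23232)
c = (0, 3/5, 32/13)
Ac = (0, 0, 3872/169)
Σ b_i: 109/576·1 + 875/1089·1 + 169/23232·1 = 1 ✓
b·c: 875/1089·3/5 + 169/23232·32/13 = 1/2 ✓
b·c²: 875/1089·9/25 + 169/23232·1024/169 = 1/3 ✓
b·Ac: 169/23232·3872/169 = 1/6 ✓; 3 stages ⇒ order 3.

3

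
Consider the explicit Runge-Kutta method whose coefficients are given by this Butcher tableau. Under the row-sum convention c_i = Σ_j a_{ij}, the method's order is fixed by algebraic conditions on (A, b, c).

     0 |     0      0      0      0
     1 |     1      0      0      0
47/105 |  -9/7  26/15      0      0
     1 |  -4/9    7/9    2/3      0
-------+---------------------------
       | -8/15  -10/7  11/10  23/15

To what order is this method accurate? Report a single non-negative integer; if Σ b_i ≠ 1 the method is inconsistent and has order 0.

b = (-8/15, -10/7, 11/10, 23/15)
c = (0, 1, 47/105, 1)
Ac = (0, 0, 26/15, 113/105)
Σ b_i: (-8/15)·1 + (-10/7)·1 + 11/10·1 + 23/15·1 = 47/70 ≠ 1 ⇒ order 0.

0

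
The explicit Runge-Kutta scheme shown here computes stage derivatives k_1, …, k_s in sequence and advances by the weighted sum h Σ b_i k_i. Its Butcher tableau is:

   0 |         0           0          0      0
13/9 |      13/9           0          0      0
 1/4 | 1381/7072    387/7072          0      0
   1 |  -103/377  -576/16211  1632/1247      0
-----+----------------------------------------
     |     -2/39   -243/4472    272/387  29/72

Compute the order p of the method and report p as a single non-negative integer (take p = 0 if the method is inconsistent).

b = (-2/39, -243/4472, 272/387, 29/72)
c = (0, 13/9, 1/4, 1)
Ac = (0, 0, 43/544, 8/29)
Σ b_i: (-2/39)·1 + (-243/4472)·1 + 272/387·1 + 29/72·1 = 1 ✓
b·c: (-243/4472)·13/9 + 272/387·1/4 + 29/72·1 = 1/2 ✓
b·c²: (-243/4472)·169/81 + 272/387·1/16 + 29/72·1 = 1/3 ✓
b·Ac: 272/387·43/544 + 29/72·8/29 = 1/6 ✓
b·c³: (-243/4472)·2197/729 + 272/387·1/64 + 29/72·1 = 1/4 ✓
b·(c∘Ac): 272/387·43/2176 + 29/72·8/29 = 1/8 ✓
b·Ac²: 272/387·559/4896 + 29/72·2/261 = 1/12 ✓
b·A²c: 29/72·3/29 = 1/24 ✓; 4 stages ⇒ order 4.

4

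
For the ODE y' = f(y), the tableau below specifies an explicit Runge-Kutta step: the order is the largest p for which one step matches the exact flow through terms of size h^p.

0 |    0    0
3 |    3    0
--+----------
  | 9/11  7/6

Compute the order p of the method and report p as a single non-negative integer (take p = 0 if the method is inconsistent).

0

b = (9/11, 7/6)
c = (0, 3)
Σ b_i: 9/11·1 + 7/6·1 = 131/66 ≠ 1 ⇒ order 0.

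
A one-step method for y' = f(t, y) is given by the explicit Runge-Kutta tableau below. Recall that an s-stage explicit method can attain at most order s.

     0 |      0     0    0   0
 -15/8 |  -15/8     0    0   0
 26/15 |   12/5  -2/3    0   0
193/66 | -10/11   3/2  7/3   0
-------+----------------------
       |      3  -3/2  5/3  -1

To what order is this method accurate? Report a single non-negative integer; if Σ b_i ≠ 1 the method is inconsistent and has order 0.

0

b = (3, -3/2, 5/3, -1)
c = (0, -15/8, 26/15, 193/66)
Ac = (0, 0, 5/4, 887/720)
Σ b_i: 3·1 + (-3/2)·1 + 5/3·1 + (-1)·1 = 13/6 ≠ 1 ⇒ order 0.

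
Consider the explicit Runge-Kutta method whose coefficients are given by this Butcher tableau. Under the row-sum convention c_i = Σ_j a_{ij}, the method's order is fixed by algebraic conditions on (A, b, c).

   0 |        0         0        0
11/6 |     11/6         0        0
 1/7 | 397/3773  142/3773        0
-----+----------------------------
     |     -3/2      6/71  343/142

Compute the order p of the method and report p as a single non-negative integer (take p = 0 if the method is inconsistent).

b = (-3/2, 6/71, 343/142)
c = (0, 11/6, 1/7)
Ac = (0, 0, 71/1029)
Σ b_i: (-3/2)·1 + 6/71·1 + 343/142·1 = 1 ✓
b·c: 6/71·11/6 + 343/142·1/7 = 1/2 ✓
b·c²: 6/71·121/36 + 343/142·1/49 = 1/3 ✓
b·Ac: 343/142·71/1029 = 1/6 ✓; 3 stages ⇒ order 3.

3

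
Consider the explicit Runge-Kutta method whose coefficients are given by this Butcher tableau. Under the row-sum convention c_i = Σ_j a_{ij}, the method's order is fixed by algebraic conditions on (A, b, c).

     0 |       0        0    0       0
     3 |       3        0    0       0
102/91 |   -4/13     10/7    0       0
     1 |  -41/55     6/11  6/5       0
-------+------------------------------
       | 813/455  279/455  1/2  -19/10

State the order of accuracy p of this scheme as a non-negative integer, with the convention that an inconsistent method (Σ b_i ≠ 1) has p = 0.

b = (813/455, 279/455, 1/2, -19/10)
c = (0, 3, 102/91, 1)
Ac = (0, 0, 30/7, 14922/5005)
Σ b_i: 813/455·1 + 279/455·1 + 1/2·1 + (-19/10)·1 = 1 ✓
b·c: 279/455·3 + 1/2·102/91 + (-19/10)·1 = 1/2 ✓
b·c²: 279/455·9 + 1/2·10404/8281 + (-19/10)·1 = 351683/82810 ≠ 1/3 ⇒ order 2.
b·Ac: 1/2·30/7 + (-19/10)·14922/5005 = -88134/25025 ≠ 1/6

2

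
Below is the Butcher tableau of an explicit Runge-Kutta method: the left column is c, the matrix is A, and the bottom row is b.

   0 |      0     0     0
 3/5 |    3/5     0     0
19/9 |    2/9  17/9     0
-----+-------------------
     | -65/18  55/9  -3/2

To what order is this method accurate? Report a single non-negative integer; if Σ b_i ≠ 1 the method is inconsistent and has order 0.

b = (-65/18, 55/9, -3/2)
c = (0, 3/5, 19/9)
Ac = (0, 0, 17/15)
Σ b_i: (-65/18)·1 + 55/9·1 + (-3/2)·1 = 1 ✓
b·c: 55/9·3/5 + (-3/2)·19/9 = 1/2 ✓
b·c²: 55/9·9/25 + (-3/2)·361/81 = -1211/270 ≠ 1/3 ⇒ order 2.
b·Ac: (-3/2)·17/15 = -17/10 ≠ 1/6

2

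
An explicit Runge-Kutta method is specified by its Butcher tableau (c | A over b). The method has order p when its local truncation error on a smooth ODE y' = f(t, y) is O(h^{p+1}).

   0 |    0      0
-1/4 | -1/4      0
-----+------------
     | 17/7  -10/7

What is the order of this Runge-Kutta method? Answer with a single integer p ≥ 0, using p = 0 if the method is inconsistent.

b = (17/7, -10/7)
c = (0, -1/4)
Σ b_i: 17/7·1 + (-10/7)·1 = 1 ✓
b·c: (-10/7)·(-1/4) = 5/14 ≠ 1/2 ⇒ order 1.

1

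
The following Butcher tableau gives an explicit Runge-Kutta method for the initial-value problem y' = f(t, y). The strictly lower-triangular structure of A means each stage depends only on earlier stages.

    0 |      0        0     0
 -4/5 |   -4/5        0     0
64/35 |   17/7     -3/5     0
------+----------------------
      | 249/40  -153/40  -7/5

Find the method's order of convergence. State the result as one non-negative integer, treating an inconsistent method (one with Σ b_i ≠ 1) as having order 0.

b = (249/40, -153/40, -7/5)
c = (0, -4/5, 64/35)
Ac = (0, 0, 12/25)
Σ b_i: 249/40·1 + (-153/40)·1 + (-7/5)·1 = 1 ✓
b·c: (-153/40)·(-4/5) + (-7/5)·64/35 = 1/2 ✓
b·c²: (-153/40)·16/25 + (-7/5)·4096/1225 = -6238/875 ≠ 1/3 ⇒ order 2.
b·Ac: (-7/5)·12/25 = -84/125 ≠ 1/6

2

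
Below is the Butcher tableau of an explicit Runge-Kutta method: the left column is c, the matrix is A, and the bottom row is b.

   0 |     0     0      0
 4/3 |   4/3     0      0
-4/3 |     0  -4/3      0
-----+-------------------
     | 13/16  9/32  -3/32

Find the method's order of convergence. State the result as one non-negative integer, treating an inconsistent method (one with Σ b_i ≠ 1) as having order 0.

b = (13/16, 9/32, -3/32)
c = (0, 4/3, -4/3)
Ac = (0, 0, -16/9)
Σ b_i: 13/16·1 + 9/32·1 + (-3/32)·1 = 1 ✓
b·c: 9/32·4/3 + (-3/32)·(-4/3) = 1/2 ✓
b·c²: 9/32·16/9 + (-3/32)·16/9 = 1/3 ✓
b·Ac: (-3/32)·(-16/9) = 1/6 ✓; 3 stages ⇒ order 3.

3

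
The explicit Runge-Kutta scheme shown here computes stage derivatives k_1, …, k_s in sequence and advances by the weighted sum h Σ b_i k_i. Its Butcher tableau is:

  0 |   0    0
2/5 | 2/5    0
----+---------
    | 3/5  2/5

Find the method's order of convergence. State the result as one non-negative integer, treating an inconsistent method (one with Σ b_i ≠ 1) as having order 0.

1

b = (3/5, 2/5)
c = (0, 2/5)
Σ b_i: 3/5·1 + 2/5·1 = 1 ✓
b·c: 2/5·2/5 = 4/25 ≠ 1/2 ⇒ order 1.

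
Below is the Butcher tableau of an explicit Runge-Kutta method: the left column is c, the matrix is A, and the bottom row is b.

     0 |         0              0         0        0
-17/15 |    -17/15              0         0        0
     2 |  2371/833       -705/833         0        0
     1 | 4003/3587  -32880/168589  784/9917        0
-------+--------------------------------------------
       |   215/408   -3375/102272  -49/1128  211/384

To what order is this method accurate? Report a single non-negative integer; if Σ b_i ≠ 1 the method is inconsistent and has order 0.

b = (215/408, -3375/102272, -49/1128, 211/384)
c = (0, -17/15, 2, 1)
Ac = (0, 0, 47/49, 80/211)
Σ b_i: 215/408·1 + (-3375/102272)·1 + (-49/1128)·1 + 211/384·1 = 1 ✓
b·c: (-3375/102272)·(-17/15) + (-49/1128)·2 + 211/384·1 = 1/2 ✓
b·c²: (-3375/102272)·289/225 + (-49/1128)·4 + 211/384·1 = 1/3 ✓
b·Ac: (-49/1128)·47/49 + 211/384·80/211 = 1/6 ✓
b·c³: (-3375/102272)·(-4913/3375) + (-49/1128)·8 + 211/384·1 = 1/4 ✓
b·(c∘Ac): (-49/1128)·94/49 + 211/384·80/211 = 1/8 ✓
b·Ac²: (-49/1128)·(-799/735) + 211/384·208/3165 = 1/12 ✓
b·A²c: 211/384·16/211 = 1/24 ✓; 4 stages ⇒ order 4.

4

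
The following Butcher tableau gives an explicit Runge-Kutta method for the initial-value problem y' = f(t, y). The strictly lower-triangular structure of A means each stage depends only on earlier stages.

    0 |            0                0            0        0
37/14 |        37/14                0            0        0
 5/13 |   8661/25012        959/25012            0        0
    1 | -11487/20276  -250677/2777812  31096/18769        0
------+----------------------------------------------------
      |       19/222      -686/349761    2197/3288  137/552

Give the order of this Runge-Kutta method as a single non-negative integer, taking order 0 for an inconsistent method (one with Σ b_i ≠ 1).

b = (19/222, -686/349761, 2197/3288, 137/552)
c = (0, 37/14, 5/13, 1)
Ac = (0, 0, 137/1352, 437/1096)
Σ b_i: 19/222·1 + (-686/349761)·1 + 2197/3288·1 + 137/552·1 = 1 ✓
b·c: (-686/349761)·37/14 + 2197/3288·5/13 + 137/552·1 = 1/2 ✓
b·c²: (-686/349761)·1369/196 + 2197/3288·25/169 + 137/552·1 = 1/3 ✓
b·Ac: 2197/3288·137/1352 + 137/552·437/1096 = 1/6 ✓
b·c³: (-686/349761)·50653/2744 + 2197/3288·125/2197 + 137/552·1 = 1/4 ✓
b·(c∘Ac): 2197/3288·685/17576 + 137/552·437/1096 = 1/8 ✓
b·Ac²: 2197/3288·5069/18928 + 137/552·(-5911/15344) = 1/12 ✓
b·A²c: 137/552·23/137 = 1/24 ✓; 4 stages ⇒ order 4.

4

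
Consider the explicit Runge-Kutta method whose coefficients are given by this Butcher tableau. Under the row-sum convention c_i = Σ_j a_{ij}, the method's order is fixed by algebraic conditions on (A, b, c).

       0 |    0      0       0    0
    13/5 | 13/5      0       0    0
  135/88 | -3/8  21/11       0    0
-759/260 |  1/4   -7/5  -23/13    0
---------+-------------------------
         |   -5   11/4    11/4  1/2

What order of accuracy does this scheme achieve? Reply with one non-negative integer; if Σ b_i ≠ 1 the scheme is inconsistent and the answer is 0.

b = (-5, 11/4, 11/4, 1/2)
c = (0, 13/5, 135/88, -759/260)
Ac = (0, 0, 273/55, -181729/28600)
Σ b_i: (-5)·1 + 11/4·1 + 11/4·1 + 1/2·1 = 1 ✓
b·c: 11/4·13/5 + 11/4·135/88 + 1/2·(-759/260) = 20611/2080 ≠ 1/2 ⇒ order 1.

1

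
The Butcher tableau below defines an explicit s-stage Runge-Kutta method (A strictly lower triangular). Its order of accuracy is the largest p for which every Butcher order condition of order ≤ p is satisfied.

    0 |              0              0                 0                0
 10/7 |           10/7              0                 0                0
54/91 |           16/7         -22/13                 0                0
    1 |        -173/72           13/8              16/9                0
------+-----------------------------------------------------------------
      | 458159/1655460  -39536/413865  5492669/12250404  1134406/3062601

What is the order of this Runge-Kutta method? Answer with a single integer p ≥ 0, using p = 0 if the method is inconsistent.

3

b = (458159/1655460, -39536/413865, 5492669/12250404, 1134406/3062601)
c = (0, 10/7, 54/91, 1)
Ac = (0, 0, -220/91, 1229/364)
Σ b_i: 458159/1655460·1 + (-39536/413865)·1 + 5492669/12250404·1 + 1134406/3062601·1 = 1 ✓
b·c: (-39536/413865)·10/7 + 5492669/12250404·54/91 + 1134406/3062601·1 = 1/2 ✓
b·c²: (-39536/413865)·100/49 + 5492669/12250404·2916/8281 + 1134406/3062601·1 = 1/3 ✓
b·Ac: 5492669/12250404·(-220/91) + 1134406/3062601·1229/364 = 1/6 ✓
b·c³: (-39536/413865)·1000/343 + 5492669/12250404·157464/753571 + 1134406/3062601·1 = 3261760/17575467 ≠ 1/4 ⇒ order 3.
b·(c∘Ac): 5492669/12250404·(-11880/8281) + 1134406/3062601·1229/364 = 703867/1158822 ≠ 1/8
b·Ac²: 5492669/12250404·(-2200/637) + 1134406/3062601·65293/16562 = -8198527/92898897 ≠ 1/12
b·A²c: 1134406/3062601·(-3520/819) = -43880320/27563409 ≠ 1/24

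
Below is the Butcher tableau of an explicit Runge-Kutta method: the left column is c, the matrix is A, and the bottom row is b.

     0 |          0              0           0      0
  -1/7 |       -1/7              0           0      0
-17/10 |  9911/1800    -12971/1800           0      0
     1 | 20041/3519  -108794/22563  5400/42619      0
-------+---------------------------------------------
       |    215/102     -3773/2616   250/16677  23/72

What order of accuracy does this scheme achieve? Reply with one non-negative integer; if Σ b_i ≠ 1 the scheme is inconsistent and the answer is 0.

b = (215/102, -3773/2616, 250/16677, 23/72)
c = (0, -1/7, -17/10, 1)
Ac = (0, 0, 1853/1800, 98/207)
Σ b_i: 215/102·1 + (-3773/2616)·1 + 250/16677·1 + 23/72·1 = 1 ✓
b·c: (-3773/2616)·(-1/7) + 250/16677·(-17/10) + 23/72·1 = 1/2 ✓
b·c²: (-3773/2616)·1/49 + 250/16677·289/100 + 23/72·1 = 1/3 ✓
b·Ac: 250/16677·1853/1800 + 23/72·98/207 = 1/6 ✓
b·c³: (-3773/2616)·(-1/343) + 250/16677·(-4913/1000) + 23/72·1 = 1/4 ✓
b·(c∘Ac): 250/16677·(-31501/18000) + 23/72·98/207 = 1/8 ✓
b·Ac²: 250/16677·(-1853/12600) + 23/72·388/1449 = 1/12 ✓
b·A²c: 23/72·3/23 = 1/24 ✓; 4 stages ⇒ order 4.

4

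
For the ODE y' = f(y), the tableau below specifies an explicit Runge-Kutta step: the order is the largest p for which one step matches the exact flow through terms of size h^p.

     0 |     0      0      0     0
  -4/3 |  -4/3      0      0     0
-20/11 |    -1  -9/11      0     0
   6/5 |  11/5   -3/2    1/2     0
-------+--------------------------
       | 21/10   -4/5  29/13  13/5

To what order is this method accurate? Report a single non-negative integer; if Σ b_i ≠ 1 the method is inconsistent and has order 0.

b = (21/10, -4/5, 29/13, 13/5)
c = (0, -4/3, -20/11, 6/5)
Ac = (0, 0, 12/11, 12/11)
Σ b_i: 21/10·1 + (-4/5)·1 + 29/13·1 + 13/5·1 = 797/130 ≠ 1 ⇒ order 0.

0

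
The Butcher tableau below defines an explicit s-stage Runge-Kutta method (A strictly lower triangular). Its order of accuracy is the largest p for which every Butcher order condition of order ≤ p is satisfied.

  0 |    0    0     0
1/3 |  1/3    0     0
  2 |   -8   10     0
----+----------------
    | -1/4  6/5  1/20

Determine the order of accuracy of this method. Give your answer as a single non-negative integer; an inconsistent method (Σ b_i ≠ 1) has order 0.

3

b = (-1/4, 6/5, 1/20)
c = (0, 1/3, 2)
Ac = (0, 0, 10/3)
Σ b_i: (-1/4)·1 + 6/5·1 + 1/20·1 = 1 ✓
b·c: 6/5·1/3 + 1/20·2 = 1/2 ✓
b·c²: 6/5·1/9 + 1/20·4 = 1/3 ✓
b·Ac: 1/20·10/3 = 1/6 ✓; 3 stages ⇒ order 3.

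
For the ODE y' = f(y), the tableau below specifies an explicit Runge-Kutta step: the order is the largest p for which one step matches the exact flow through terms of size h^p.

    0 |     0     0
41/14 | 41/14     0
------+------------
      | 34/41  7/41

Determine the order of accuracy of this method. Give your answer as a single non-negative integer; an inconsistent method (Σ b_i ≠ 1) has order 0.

2

b = (34/41, 7/41)
c = (0, 41/14)
Σ b_i: 34/41·1 + 7/41·1 = 1 ✓
b·c: 7/41·41/14 = 1/2 ✓; 2 stages ⇒ order 2.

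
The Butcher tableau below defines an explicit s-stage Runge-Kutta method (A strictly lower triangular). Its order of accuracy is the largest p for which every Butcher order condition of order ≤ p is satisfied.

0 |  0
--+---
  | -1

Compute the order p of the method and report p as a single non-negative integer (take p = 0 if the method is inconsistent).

b = (-1)
c = (0)
Σ b_i: (-1)·1 = -1 ≠ 1 ⇒ order 0.

0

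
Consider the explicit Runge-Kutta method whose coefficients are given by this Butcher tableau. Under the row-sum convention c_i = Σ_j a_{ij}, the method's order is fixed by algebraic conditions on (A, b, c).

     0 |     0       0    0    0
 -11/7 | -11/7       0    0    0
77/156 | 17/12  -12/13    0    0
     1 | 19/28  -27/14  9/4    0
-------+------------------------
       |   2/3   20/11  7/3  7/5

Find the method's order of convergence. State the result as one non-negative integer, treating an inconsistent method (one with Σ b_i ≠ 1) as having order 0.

0

b = (2/3, 20/11, 7/3, 7/5)
c = (0, -11/7, 77/156, 1)
Ac = (0, 0, 132/91, 42207/10192)
Σ b_i: 2/3·1 + 20/11·1 + 7/3·1 + 7/5·1 = 342/55 ≠ 1 ⇒ order 0.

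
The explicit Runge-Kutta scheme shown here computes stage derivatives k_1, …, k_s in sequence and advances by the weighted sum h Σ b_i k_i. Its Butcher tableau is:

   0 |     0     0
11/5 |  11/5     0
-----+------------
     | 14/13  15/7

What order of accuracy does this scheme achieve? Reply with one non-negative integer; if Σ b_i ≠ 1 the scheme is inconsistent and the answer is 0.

b = (14/13, 15/7)
c = (0, 11/5)
Σ b_i: 14/13·1 + 15/7·1 = 293/91 ≠ 1 ⇒ order 0.

0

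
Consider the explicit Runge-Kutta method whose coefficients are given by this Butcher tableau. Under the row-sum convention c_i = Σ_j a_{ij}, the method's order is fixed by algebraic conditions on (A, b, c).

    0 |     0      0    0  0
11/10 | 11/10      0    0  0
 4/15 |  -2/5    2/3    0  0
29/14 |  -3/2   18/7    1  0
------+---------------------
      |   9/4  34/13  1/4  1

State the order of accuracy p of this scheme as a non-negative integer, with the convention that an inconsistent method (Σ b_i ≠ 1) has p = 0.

b = (9/4, 34/13, 1/4, 1)
c = (0, 11/10, 4/15, 29/14)
Ac = (0, 0, 11/15, 65/21)
Σ b_i: 9/4·1 + 34/13·1 + 1/4·1 + 1·1 = 159/26 ≠ 1 ⇒ order 0.

0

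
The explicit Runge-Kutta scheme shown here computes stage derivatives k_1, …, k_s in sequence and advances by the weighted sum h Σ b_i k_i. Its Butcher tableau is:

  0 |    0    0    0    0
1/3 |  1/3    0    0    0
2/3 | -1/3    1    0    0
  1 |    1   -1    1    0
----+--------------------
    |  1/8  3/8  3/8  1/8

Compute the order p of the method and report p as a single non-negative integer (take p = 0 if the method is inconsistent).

4

b = (1/8, 3/8, 3/8, 1/8)
c = (0, 1/3, 2/3, 1)
Ac = (0, 0, 1/3, 1/3)
Σ b_i: 1/8·1 + 3/8·1 + 3/8·1 + 1/8·1 = 1 ✓
b·c: 3/8·1/3 + 3/8·2/3 + 1/8·1 = 1/2 ✓
b·c²: 3/8·1/9 + 3/8·4/9 + 1/8·1 = 1/3 ✓
b·Ac: 3/8·1/3 + 1/8·1/3 = 1/6 ✓
b·c³: 3/8·1/27 + 3/8·8/27 + 1/8·1 = 1/4 ✓
b·(c∘Ac): 3/8·2/9 + 1/8·1/3 = 1/8 ✓
b·Ac²: 3/8·1/9 + 1/8·1/3 = 1/12 ✓
b·A²c: 1/8·1/3 = 1/24 ✓; 4 stages ⇒ order 4.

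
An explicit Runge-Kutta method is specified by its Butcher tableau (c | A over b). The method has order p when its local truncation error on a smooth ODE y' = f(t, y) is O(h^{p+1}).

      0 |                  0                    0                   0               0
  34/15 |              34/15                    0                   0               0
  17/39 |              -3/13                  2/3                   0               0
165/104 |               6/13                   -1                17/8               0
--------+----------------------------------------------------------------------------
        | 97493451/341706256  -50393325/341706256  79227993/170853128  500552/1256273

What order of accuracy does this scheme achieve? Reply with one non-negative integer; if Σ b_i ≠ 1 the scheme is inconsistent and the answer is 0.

3

b = (97493451/341706256, -50393325/341706256, 79227993/170853128, 500552/1256273)
c = (0, 34/15, 17/39, 165/104)
Ac = (0, 0, 68/45, -697/520)
Σ b_i: 97493451/341706256·1 + (-50393325/341706256)·1 + 79227993/170853128·1 + 500552/1256273·1 = 1 ✓
b·c: (-50393325/341706256)·34/15 + 79227993/170853128·17/39 + 500552/1256273·165/104 = 1/2 ✓
b·c²: (-50393325/341706256)·1156/225 + 79227993/170853128·289/1521 + 500552/1256273·27225/10816 = 1/3 ✓
b·Ac: 79227993/170853128·68/45 + 500552/1256273·(-697/520) = 1/6 ✓
b·c³: (-50393325/341706256)·39304/3375 + 79227993/170853128·4913/59319 + 500552/1256273·4492125/1124864 = -53726881987/611453194560 ≠ 1/4 ⇒ order 3.
b·(c∘Ac): 79227993/170853128·1156/1755 + 500552/1256273·(-23001/10816) = -3185837077/5879357640 ≠ 1/8
b·Ac²: 79227993/170853128·2312/675 + 500552/1256273·(-480029/101400) = -218935316/734919705 ≠ 1/12
b·A²c: 500552/1256273·289/90 = 72329764/56532285 ≠ 1/24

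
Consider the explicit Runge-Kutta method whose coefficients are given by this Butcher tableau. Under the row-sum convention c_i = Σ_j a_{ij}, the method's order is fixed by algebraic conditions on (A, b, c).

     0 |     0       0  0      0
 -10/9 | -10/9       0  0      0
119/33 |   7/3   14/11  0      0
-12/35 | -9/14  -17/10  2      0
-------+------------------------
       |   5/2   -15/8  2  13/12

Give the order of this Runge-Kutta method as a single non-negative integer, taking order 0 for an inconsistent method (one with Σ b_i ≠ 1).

0

b = (5/2, -15/8, 2, 13/12)
c = (0, -10/9, 119/33, -12/35)
Ac = (0, 0, -140/99, 901/99)
Σ b_i: 5/2·1 + (-15/8)·1 + 2·1 + 13/12·1 = 89/24 ≠ 1 ⇒ order 0.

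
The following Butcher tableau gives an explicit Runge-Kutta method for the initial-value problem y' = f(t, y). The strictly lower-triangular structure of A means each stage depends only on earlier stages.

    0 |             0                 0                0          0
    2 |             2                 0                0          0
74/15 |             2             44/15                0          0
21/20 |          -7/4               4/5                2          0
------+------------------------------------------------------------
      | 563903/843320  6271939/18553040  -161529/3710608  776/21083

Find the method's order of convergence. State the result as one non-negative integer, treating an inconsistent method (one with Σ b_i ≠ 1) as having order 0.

b = (563903/843320, 6271939/18553040, -161529/3710608, 776/21083)
c = (0, 2, 74/15, 21/20)
Ac = (0, 0, 88/15, 172/15)
Σ b_i: 563903/843320·1 + 6271939/18553040·1 + (-161529/3710608)·1 + 776/21083·1 = 1 ✓
b·c: 6271939/18553040·2 + (-161529/3710608)·74/15 + 776/21083·21/20 = 1/2 ✓
b·c²: 6271939/18553040·4 + (-161529/3710608)·5476/225 + 776/21083·441/400 = 1/3 ✓
b·Ac: (-161529/3710608)·88/15 + 776/21083·172/15 = 1/6 ✓
b·c³: 6271939/18553040·8 + (-161529/3710608)·405224/3375 + 776/21083·9261/8000 = -470505403/189747000 ≠ 1/4 ⇒ order 3.
b·(c∘Ac): (-161529/3710608)·6512/225 + 776/21083·301/25 = -1291463/1581225 ≠ 1/8
b·Ac²: (-161529/3710608)·176/15 + 776/21083·11672/225 = 6634537/4743675 ≠ 1/12
b·A²c: 776/21083·176/15 = 136576/316245 ≠ 1/24

3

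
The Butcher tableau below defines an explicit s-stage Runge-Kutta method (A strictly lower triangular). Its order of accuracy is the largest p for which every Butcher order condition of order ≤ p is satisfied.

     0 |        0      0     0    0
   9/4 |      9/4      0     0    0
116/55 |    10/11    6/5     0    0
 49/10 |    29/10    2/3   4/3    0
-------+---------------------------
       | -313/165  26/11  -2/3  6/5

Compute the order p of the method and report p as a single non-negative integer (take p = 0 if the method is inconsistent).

b = (-313/165, 26/11, -2/3, 6/5)
c = (0, 9/4, 116/55, 49/10)
Ac = (0, 0, 27/10, 1423/330)
Σ b_i: (-313/165)·1 + 26/11·1 + (-2/3)·1 + 6/5·1 = 1 ✓
b·c: 26/11·9/4 + (-2/3)·116/55 + 6/5·49/10 = 16157/1650 ≠ 1/2 ⇒ order 1.

1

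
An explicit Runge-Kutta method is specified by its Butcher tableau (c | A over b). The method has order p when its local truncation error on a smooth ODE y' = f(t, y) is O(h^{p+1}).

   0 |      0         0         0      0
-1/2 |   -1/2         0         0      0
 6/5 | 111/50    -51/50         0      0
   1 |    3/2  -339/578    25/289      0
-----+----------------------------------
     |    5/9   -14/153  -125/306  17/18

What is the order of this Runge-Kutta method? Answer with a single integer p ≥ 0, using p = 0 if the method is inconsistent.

4

b = (5/9, -14/153, -125/306, 17/18)
c = (0, -1/2, 6/5, 1)
Ac = (0, 0, 51/100, 27/68)
Σ b_i: 5/9·1 + (-14/153)·1 + (-125/306)·1 + 17/18·1 = 1 ✓
b·c: (-14/153)·(-1/2) + (-125/306)·6/5 + 17/18·1 = 1/2 ✓
b·c²: (-14/153)·1/4 + (-125/306)·36/25 + 17/18·1 = 1/3 ✓
b·Ac: (-125/306)·51/100 + 17/18·27/68 = 1/6 ✓
b·c³: (-14/153)·(-1/8) + (-125/306)·216/125 + 17/18·1 = 1/4 ✓
b·(c∘Ac): (-125/306)·153/250 + 17/18·27/68 = 1/8 ✓
b·Ac²: (-125/306)·(-51/200) + 17/18·(-3/136) = 1/12 ✓
b·A²c: 17/18·3/68 = 1/24 ✓; 4 stages ⇒ order 4.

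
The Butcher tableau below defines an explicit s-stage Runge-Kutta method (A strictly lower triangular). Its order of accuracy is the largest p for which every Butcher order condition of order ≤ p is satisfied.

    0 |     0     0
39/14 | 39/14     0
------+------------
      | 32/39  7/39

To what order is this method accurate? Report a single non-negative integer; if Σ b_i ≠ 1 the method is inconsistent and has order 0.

b = (32/39, 7/39)
c = (0, 39/14)
Σ b_i: 32/39·1 + 7/39·1 = 1 ✓
b·c: 7/39·39/14 = 1/2 ✓; 2 stages ⇒ order 2.

2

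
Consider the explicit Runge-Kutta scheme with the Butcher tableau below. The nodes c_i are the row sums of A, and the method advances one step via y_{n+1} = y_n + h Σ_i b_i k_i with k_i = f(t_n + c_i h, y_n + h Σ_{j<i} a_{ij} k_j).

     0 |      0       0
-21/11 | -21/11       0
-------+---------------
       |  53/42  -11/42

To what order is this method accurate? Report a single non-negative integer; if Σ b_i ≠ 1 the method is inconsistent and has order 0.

2

b = (53/42, -11/42)
c = (0, -21/11)
Σ b_i: 53/42·1 + (-11/42)·1 = 1 ✓
b·c: (-11/42)·(-21/11) = 1/2 ✓; 2 stages ⇒ order 2.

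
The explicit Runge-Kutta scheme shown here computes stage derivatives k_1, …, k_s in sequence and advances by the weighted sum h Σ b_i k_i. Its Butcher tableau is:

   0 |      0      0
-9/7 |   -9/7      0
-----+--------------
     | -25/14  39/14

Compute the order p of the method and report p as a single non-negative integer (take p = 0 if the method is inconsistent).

b = (-25/14, 39/14)
c = (0, -9/7)
Σ b_i: (-25/14)·1 + 39/14·1 = 1 ✓
b·c: 39/14·(-9/7) = -351/98 ≠ 1/2 ⇒ order 1.

1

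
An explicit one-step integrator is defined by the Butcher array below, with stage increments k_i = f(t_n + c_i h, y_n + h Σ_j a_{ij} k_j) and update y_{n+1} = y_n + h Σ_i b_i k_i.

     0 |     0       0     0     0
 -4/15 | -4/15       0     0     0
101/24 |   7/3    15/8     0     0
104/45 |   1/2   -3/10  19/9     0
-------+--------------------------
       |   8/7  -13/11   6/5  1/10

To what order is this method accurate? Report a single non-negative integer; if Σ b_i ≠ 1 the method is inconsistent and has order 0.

0

b = (8/7, -13/11, 6/5, 1/10)
c = (0, -4/15, 101/24, 104/45)
Ac = (0, 0, -1/2, 48407/5400)
Σ b_i: 8/7·1 + (-13/11)·1 + 6/5·1 + 1/10·1 = 971/770 ≠ 1 ⇒ order 0.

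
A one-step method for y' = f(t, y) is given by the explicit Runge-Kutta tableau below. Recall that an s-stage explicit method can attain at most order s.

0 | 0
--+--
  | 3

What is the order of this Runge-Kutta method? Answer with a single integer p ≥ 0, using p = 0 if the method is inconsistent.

0

b = (3)
c = (0)
Σ b_i: 3·1 = 3 ≠ 1 ⇒ order 0.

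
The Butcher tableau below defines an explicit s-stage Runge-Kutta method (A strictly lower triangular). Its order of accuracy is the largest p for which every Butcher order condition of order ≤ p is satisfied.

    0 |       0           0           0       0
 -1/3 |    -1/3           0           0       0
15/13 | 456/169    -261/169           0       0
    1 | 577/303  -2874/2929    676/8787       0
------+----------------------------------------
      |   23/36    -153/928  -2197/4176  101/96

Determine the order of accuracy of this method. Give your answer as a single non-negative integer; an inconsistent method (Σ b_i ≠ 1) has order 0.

b = (23/36, -153/928, -2197/4176, 101/96)
c = (0, -1/3, 15/13, 1)
Ac = (0, 0, 87/169, 42/101)
Σ b_i: 23/36·1 + (-153/928)·1 + (-2197/4176)·1 + 101/96·1 = 1 ✓
b·c: (-153/928)·(-1/3) + (-2197/4176)·15/13 + 101/96·1 = 1/2 ✓
b·c²: (-153/928)·1/9 + (-2197/4176)·225/169 + 101/96·1 = 1/3 ✓
b·Ac: (-2197/4176)·87/169 + 101/96·42/101 = 1/6 ✓
b·c³: (-153/928)·(-1/27) + (-2197/4176)·3375/2197 + 101/96·1 = 1/4 ✓
b·(c∘Ac): (-2197/4176)·1305/2197 + 101/96·42/101 = 1/8 ✓
b·Ac²: (-2197/4176)·(-29/169) + 101/96·(-2/303) = 1/12 ✓
b·A²c: 101/96·4/101 = 1/24 ✓; 4 stages ⇒ order 4.

4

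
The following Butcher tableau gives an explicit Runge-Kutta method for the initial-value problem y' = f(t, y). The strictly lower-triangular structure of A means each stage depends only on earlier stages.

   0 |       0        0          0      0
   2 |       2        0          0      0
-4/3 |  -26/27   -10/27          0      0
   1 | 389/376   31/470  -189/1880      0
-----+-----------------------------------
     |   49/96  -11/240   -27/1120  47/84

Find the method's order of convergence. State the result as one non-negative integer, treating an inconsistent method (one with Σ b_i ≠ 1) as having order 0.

b = (49/96, -11/240, -27/1120, 47/84)
c = (0, 2, -4/3, 1)
Ac = (0, 0, -20/27, 25/94)
Σ b_i: 49/96·1 + (-11/240)·1 + (-27/1120)·1 + 47/84·1 = 1 ✓
b·c: (-11/240)·2 + (-27/1120)·(-4/3) + 47/84·1 = 1/2 ✓
b·c²: (-11/240)·4 + (-27/1120)·16/9 + 47/84·1 = 1/3 ✓
b·Ac: (-27/1120)·(-20/27) + 47/84·25/94 = 1/6 ✓
b·c³: (-11/240)·8 + (-27/1120)·(-64/27) + 47/84·1 = 1/4 ✓
b·(c∘Ac): (-27/1120)·80/81 + 47/84·25/94 = 1/8 ✓
b·Ac²: (-27/1120)·(-40/27) + 47/84·4/47 = 1/12 ✓
b·A²c: 47/84·7/94 = 1/24 ✓; 4 stages ⇒ order 4.

4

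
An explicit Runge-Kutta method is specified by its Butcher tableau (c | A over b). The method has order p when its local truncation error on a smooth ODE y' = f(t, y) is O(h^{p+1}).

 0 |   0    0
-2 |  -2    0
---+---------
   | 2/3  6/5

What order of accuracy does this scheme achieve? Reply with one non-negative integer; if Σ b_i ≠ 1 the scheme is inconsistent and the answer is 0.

0

b = (2/3, 6/5)
c = (0, -2)
Σ b_i: 2/3·1 + 6/5·1 = 28/15 ≠ 1 ⇒ order 0.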